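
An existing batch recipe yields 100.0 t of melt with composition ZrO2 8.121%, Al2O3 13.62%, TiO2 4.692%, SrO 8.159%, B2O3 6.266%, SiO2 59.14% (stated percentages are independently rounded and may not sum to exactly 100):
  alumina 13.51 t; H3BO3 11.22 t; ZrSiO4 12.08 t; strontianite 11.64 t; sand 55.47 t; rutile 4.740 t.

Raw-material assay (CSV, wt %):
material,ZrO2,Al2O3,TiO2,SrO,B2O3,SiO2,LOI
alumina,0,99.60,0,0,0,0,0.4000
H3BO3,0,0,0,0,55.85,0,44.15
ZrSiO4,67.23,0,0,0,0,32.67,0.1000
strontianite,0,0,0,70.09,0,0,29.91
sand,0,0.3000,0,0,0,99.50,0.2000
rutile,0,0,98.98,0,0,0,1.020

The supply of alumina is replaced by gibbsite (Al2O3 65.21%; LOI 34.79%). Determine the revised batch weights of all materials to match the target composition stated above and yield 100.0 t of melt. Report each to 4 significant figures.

Revised batch per 100.0 t melt:
  gibbsite: 20.63 t
  H3BO3: 11.22 t
  ZrSiO4: 12.08 t
  strontianite: 11.64 t
  sand: 55.47 t
  rutile: 4.740 t
Total batch = 115.8 t; LOI loss = 15.78 t

Rounding to four significant figures governs each mid-chain value as displayed. All internal work runs at exact precision at all times. Exactly one rounding goes into each reported number — derived quantities are recomputed from the weighed amounts at 100.0 t of glass at full precision (ignition loss, glass mass, totals, the six compositions, yield) as given in the question or the answer.
Target masses of each oxide per 100.0 t melt:
  ZrO2: 8.121% × 100.0 = 8.121 t
  Al2O3: 13.62% × 100.0 = 13.62 t
  TiO2: 4.692% × 100.0 = 4.692 t
  SrO: 8.159% × 100.0 = 8.159 t
  B2O3: 6.266% × 100.0 = 6.266 t
  SiO2: 59.14% × 100.0 = 59.14 t
Oxide-by-oxide audit from the weights as reported, on the stated basis (sum by sum, the targets are met once rounding is allowed for):
  ZrO2: 12.08·0.6723 = 8.121 t (target 8.121 t)
  Al2O3: 20.63·0.6521 + 55.47·0.003000 = 13.62 t (target 13.62 t)
  TiO2: 4.740·0.9898 = 4.692 t (target 4.692 t)
  SrO: 11.64·0.7009 = 8.158 t (target 8.159 t)
  B2O3: 11.22·0.5585 = 6.266 t (target 6.266 t)
  SiO2: 12.08·0.3267 + 55.47·0.9950 = 59.14 t (target 59.14 t)
Glass mass check: batch Σ − ignition loss = 100.0 t (the targets, summed, come to 100.0 t; stated basis 100.0 t — a pure rounding effect).
Batch grand total — Σ batch = 115.8 t; ignition loss, Σ(batch × LOI) = 15.78 t; yield, glass over the total, = 86.37%.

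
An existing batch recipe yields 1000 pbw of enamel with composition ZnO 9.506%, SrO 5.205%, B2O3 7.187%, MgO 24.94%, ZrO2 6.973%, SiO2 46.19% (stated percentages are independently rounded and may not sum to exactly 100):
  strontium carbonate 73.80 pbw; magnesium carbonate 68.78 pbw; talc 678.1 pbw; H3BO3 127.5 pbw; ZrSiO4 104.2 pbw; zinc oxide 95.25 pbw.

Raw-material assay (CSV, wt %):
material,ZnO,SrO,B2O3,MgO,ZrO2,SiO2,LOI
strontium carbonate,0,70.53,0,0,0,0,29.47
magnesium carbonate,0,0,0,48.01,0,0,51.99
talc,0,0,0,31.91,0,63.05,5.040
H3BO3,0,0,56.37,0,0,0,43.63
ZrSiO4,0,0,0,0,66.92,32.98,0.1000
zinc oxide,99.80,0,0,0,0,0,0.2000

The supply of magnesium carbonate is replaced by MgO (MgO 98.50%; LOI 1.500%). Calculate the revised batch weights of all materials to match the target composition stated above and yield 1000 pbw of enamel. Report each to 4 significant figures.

Mid-chain values are shown rounded to four significant digits on the page; all internal work carries exact precision through every step. Each reported figure carries a single rounding; derived quantities (LOI, the yield, glass mass, the six compositions, the totals) are computed at exact precision from the batch weights at 1000 pbw of glass as written in the problem or answer text.
Oxide-by-oxide targets in 1000 pbw enamel:
  ZnO: 9.506% × 1000 = 95.06 pbw
  SrO: 5.205% × 1000 = 52.05 pbw
  B2O3: 7.187% × 1000 = 71.87 pbw
  MgO: 24.94% × 1000 = 249.4 pbw
  ZrO2: 6.973% × 1000 = 69.73 pbw
  SiO2: 46.19% × 1000 = 461.9 pbw
Per-oxide balance check applying the batch weights above, versus the basis set out (sums match the target masses up to rounding of the answer):
  ZnO: 95.25·0.9980 = 95.06 pbw (target 95.06 pbw)
  SrO: 73.80·0.7053 = 52.05 pbw (target 52.05 pbw)
  B2O3: 127.5·0.5637 = 71.87 pbw (target 71.87 pbw)
  MgO: 33.52·0.9850 + 678.1·0.3191 = 249.4 pbw (target 249.4 pbw)
  ZrO2: 104.2·0.6692 = 69.73 pbw (target 69.73 pbw)
  SiO2: 678.1·0.6305 + 104.2·0.3298 = 461.9 pbw (target 461.9 pbw)
Glass-mass closure: net batch after ignition = 1000 pbw (summing oxide targets gives 1000 pbw; the stated basis being 1000 pbw — rounding explains the deltas).
Summing the batch: Σ batch = 1112 pbw; loss to ignition Σ batch·LOI = 112.4 pbw; yield = glass ÷ total batch = 89.90%.

Revised batch per 1000 pbw enamel:
  strontium carbonate: 73.80 pbw
  MgO: 33.52 pbw
  talc: 678.1 pbw
  H3BO3: 127.5 pbw
  ZrSiO4: 104.2 pbw
  zinc oxide: 95.25 pbw
Total batch = 1112 pbw; LOI loss = 112.4 pbw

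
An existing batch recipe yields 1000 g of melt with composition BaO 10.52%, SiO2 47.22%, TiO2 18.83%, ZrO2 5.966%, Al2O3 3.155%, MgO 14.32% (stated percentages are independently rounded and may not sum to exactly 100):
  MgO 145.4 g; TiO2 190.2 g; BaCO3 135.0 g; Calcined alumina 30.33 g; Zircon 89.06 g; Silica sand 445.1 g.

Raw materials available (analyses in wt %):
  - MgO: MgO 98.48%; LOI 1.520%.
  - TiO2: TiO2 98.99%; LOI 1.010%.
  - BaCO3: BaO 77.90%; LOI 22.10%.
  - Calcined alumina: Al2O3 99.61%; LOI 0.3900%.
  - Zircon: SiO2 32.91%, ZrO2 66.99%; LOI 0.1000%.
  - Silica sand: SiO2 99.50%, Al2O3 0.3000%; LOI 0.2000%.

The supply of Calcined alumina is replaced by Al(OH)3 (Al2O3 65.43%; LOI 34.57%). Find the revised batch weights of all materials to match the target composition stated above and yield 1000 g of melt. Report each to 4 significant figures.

Revised batch per 1000 g melt:
  MgO: 145.4 g
  TiO2: 190.2 g
  BaCO3: 135.0 g
  Al(OH)3: 46.18 g
  Zircon: 89.06 g
  Silica sand: 445.1 g
Total batch = 1051 g; LOI loss = 50.91 g

Full float precision is maintained throughout; working values are shown, rounded to 4 significant digits, alongside each step; a single rounding yields every reported figure; derived quantities are recomputed from the batch weights per 1000 g of glass at full float precision (LOI, the totals, the six compositions, yield, net glass mass), precisely as stated by the question or the answer.
Oxide-by-oxide targets in 1000 g melt:
  BaO: 10.52% × 1000 = 105.2 g
  SiO2: 47.22% × 1000 = 472.2 g
  TiO2: 18.83% × 1000 = 188.3 g
  ZrO2: 5.966% × 1000 = 59.66 g
  Al2O3: 3.155% × 1000 = 31.55 g
  MgO: 14.32% × 1000 = 143.2 g
Per-oxide balance check given the weights on record, relative to the basis at hand (each sum matches its target mass modulo rounding of the values):
  BaO: 135.0·0.7790 = 105.2 g (target 105.2 g)
  SiO2: 89.06·0.3291 + 445.1·0.9950 = 472.2 g (target 472.2 g)
  TiO2: 190.2·0.9899 = 188.3 g (target 188.3 g)
  ZrO2: 89.06·0.6699 = 59.66 g (target 59.66 g)
  Al2O3: 46.18·0.6543 + 445.1·0.003000 = 31.55 g (target 31.55 g)
  MgO: 145.4·0.9848 = 143.2 g (target 143.2 g)
Consistency of the glass mass: batch Σ − ignition loss = 1000 g (the targets, summed, come to 1000 g; against the stated basis, 1000 g — gaps are rounding artifacts).
Batch total: Σ batch = 1051 g; the LOI term Σ batch·LOI equals 50.91 g; yield, glass over the total, = 95.16%.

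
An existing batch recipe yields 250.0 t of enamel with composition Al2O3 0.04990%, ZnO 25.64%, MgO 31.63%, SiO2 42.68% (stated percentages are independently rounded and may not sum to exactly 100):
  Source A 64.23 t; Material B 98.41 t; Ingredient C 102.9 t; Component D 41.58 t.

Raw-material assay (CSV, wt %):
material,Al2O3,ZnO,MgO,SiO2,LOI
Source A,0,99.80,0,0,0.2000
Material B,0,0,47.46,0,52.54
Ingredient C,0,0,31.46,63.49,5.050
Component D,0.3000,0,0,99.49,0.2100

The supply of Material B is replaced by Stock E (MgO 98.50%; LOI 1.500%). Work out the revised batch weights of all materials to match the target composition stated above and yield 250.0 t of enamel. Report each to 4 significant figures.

The whole derivation holds full float precision at each step; rounding to 4 significant digits governs each in-between result as printed. Each reported value includes exactly one rounding — the derived quantities, including the yield, the totals, four oxide percentages, ignition loss, glass mass, are re-derived using the weight values for 250.0 t of glass in full float precision as set out in either problem or answer.
Target oxide masses per 250.0 t enamel:
  Al2O3: 0.04990% × 250.0 = 0.1248 t
  ZnO: 25.64% × 250.0 = 64.10 t
  MgO: 31.63% × 250.0 = 79.08 t
  SiO2: 42.68% × 250.0 = 106.7 t
Verifying the oxide balance on the weights just shown, for the quoted basis mass (target by target, the sums agree modulo rounding of the values):
  Al2O3: 41.58·0.003000 = 0.1247 t (target 0.1248 t)
  ZnO: 64.23·0.9980 = 64.10 t (target 64.10 t)
  MgO: 47.42·0.9850 + 102.9·0.3146 = 79.08 t (target 79.08 t)
  SiO2: 102.9·0.6349 + 41.58·0.9949 = 106.7 t (target 106.7 t)
Mass balance on the glass: net batch after ignition = 250.0 t (the targets, summed, come to 250.0 t; stated basis 250.0 t — gaps are rounding artifacts).
Batch grand total — Σ batch = 256.1 t; Σ batch·LOI gives LOI loss = 6.124 t; glass ÷ batch gives a yield of 97.61%.

Revised batch per 250.0 t enamel:
  Source A: 64.23 t
  Stock E: 47.42 t
  Ingredient C: 102.9 t
  Component D: 41.58 t
Total batch = 256.1 t; LOI loss = 6.124 t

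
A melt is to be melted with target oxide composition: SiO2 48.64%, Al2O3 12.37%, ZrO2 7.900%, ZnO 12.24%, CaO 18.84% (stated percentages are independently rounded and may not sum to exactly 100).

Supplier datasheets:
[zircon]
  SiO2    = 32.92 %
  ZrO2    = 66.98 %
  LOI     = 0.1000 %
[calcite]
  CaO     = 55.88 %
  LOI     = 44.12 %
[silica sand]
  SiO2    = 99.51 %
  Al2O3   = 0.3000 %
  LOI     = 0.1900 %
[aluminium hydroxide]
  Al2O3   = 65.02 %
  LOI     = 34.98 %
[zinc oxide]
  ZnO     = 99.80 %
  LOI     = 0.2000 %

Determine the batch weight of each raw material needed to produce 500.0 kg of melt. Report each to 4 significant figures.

Batch per 500.0 kg melt:
  zircon: 58.97 kg
  calcite: 168.6 kg
  silica sand: 224.9 kg
  aluminium hydroxide: 94.09 kg
  zinc oxide: 61.32 kg
Total batch = 607.9 kg; LOI loss = 107.9 kg; yield = 82.25%

Working values are printed, with 4-significant-figure rounding, on the page. Full precision is held through every step — each reported figure receives exactly one rounding; derived quantities, including the five compositions, LOI, net glass mass, totals, the yield, are re-derived from the batch weights on 500.0 kg of glass in full float precision as given in problem or answer.
Target masses of each oxide per 500.0 kg melt:
  SiO2: 48.64% × 500.0 = 243.2 kg
  Al2O3: 12.37% × 500.0 = 61.85 kg
  ZrO2: 7.900% × 500.0 = 39.50 kg
  ZnO: 12.24% × 500.0 = 61.20 kg
  CaO: 18.84% × 500.0 = 94.20 kg
Balance tally, oxide-wise, from the weights as reported, at the basis given (summed amounts equal target values net of answer rounding effects):
  SiO2: 58.97·0.3292 + 224.9·0.9951 = 243.2 kg (target 243.2 kg)
  Al2O3: 224.9·0.003000 + 94.09·0.6502 = 61.85 kg (target 61.85 kg)
  ZrO2: 58.97·0.6698 = 39.50 kg (target 39.50 kg)
  ZnO: 61.32·0.9980 = 61.20 kg (target 61.20 kg)
  CaO: 168.6·0.5588 = 94.21 kg (target 94.20 kg)
The glass-mass cross-check: batch total minus LOI = 500.0 kg (targets for the oxides total 500.0 kg; versus the stated basis of 500.0 kg — deltas are rounding alone).
Adding the batch up: Σ batch = 607.9 kg; Σ batch·LOI gives LOI loss = 107.9 kg; as yield: glass ÷ batch → 82.25%.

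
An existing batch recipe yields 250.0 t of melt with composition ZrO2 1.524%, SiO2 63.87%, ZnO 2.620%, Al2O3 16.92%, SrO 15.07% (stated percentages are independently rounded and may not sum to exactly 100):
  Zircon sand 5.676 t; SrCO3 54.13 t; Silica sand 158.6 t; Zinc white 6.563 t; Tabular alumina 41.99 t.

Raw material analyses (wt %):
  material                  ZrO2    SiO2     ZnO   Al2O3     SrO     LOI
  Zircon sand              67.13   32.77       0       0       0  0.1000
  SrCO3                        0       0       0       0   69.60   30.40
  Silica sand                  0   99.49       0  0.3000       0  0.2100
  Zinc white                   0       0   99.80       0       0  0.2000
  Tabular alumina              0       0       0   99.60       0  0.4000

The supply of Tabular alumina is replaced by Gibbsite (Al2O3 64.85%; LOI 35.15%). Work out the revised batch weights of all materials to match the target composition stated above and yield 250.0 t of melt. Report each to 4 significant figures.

Revised batch per 250.0 t melt:
  Zircon sand: 5.676 t
  SrCO3: 54.13 t
  Silica sand: 158.6 t
  Zinc white: 6.563 t
  Gibbsite: 64.49 t
Total batch = 289.5 t; LOI loss = 39.48 t

Rounding to four significant digits extends to each in-between result as displayed. Exact precision is held through every step. Each reported number is rounded a single time; derived quantities are re-derived using the weight values on 250.0 t of glass in exact precision (glass mass, yield, the five compositions, LOI, the totals), as they appear in the problem or answer text.
Target masses of each oxide per 250.0 t melt:
  ZrO2: 1.524% × 250.0 = 3.810 t
  SiO2: 63.87% × 250.0 = 159.7 t
  ZnO: 2.620% × 250.0 = 6.550 t
  Al2O3: 16.92% × 250.0 = 42.30 t
  SrO: 15.07% × 250.0 = 37.67 t
Checking each oxide sum given the weights on record, on the stated basis (delivered sums recover each target net of answer rounding effects):
  ZrO2: 5.676·0.6713 = 3.810 t (target 3.810 t)
  SiO2: 5.676·0.3277 + 158.6·0.9949 = 159.7 t (target 159.7 t)
  ZnO: 6.563·0.9980 = 6.550 t (target 6.550 t)
  Al2O3: 158.6·0.003000 + 64.49·0.6485 = 42.30 t (target 42.30 t)
  SrO: 54.13·0.6960 = 37.67 t (target 37.67 t)
Glass-mass closure: total batch − LOI = 250.0 t (the targets, summed, come to 250.0 t; stated basis 250.0 t — differing by rounding only).
Total batch = Σ batch = 289.5 t; the LOI term Σ batch·LOI equals 39.48 t; yield: glass divided by total = 86.36%.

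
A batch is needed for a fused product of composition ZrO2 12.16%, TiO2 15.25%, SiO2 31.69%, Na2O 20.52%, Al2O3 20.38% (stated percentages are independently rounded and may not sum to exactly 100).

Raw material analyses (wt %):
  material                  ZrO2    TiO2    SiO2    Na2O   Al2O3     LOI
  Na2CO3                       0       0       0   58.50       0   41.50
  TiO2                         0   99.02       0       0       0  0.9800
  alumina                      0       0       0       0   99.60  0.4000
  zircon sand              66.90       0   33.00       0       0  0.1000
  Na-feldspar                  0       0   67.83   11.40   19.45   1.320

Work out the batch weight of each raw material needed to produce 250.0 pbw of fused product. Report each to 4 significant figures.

The whole derivation carries full float precision at every stage. In-progress results are printed, rounded to four significant digits, across the worked steps. Each reported figure is rounded just once; derived quantities (ignition loss, the totals, yield, glass mass, five oxide percentages) are computed from the weighed amounts for 250.0 pbw of glass in full precision as quoted within the problem or answer text.
Oxide mass targets, per 250.0 pbw fused product:
  ZrO2: 12.16% × 250.0 = 30.40 pbw
  TiO2: 15.25% × 250.0 = 38.12 pbw
  SiO2: 31.69% × 250.0 = 79.22 pbw
  Na2O: 20.52% × 250.0 = 51.30 pbw
  Al2O3: 20.38% × 250.0 = 50.95 pbw
Verifying the oxide balance using the reported weights, under the basis named above (sum by sum, the targets are met within answer rounding):
  ZrO2: 45.44·0.6690 = 30.40 pbw (target 30.40 pbw)
  TiO2: 38.50·0.9902 = 38.12 pbw (target 38.12 pbw)
  SiO2: 45.44·0.3300 + 94.69·0.6783 = 79.22 pbw (target 79.22 pbw)
  Na2O: 69.24·0.5850 + 94.69·0.1140 = 51.30 pbw (target 51.30 pbw)
  Al2O3: 32.66·0.9960 + 94.69·0.1945 = 50.95 pbw (target 50.95 pbw)
Auditing the glass mass value: whole batch net of LOI = 250.0 pbw (the targets, summed, come to 250.0 pbw; against the stated basis, 250.0 pbw — rounding explains the deltas).
Adding the batch up: Σ batch = 280.5 pbw; Σ batch·LOI gives LOI loss = 30.54 pbw; yield, glass over the total, = 89.11%.

Batch per 250.0 pbw fused product:
  Na2CO3: 69.24 pbw
  TiO2: 38.50 pbw
  alumina: 32.66 pbw
  zircon sand: 45.44 pbw
  Na-feldspar: 94.69 pbw
Total batch = 280.5 pbw; LOI loss = 30.54 pbw; yield = 89.11%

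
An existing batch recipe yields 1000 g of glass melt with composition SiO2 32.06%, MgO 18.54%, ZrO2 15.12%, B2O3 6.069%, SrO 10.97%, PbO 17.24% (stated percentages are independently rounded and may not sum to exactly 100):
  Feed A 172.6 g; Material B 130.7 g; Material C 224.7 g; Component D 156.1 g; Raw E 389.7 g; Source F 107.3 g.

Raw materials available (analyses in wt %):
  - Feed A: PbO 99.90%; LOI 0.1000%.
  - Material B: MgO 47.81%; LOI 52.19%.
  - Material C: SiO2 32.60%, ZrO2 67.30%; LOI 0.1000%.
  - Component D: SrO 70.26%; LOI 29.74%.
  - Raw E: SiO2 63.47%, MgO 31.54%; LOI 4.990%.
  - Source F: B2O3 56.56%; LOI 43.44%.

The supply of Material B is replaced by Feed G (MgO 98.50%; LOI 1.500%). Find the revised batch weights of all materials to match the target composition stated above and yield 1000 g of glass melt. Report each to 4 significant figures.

The intermediate values appear, rounded to 4 significant digits, at each printed step — all internal work maintains full precision in every operation. Every reported figure takes a single rounding. The derived quantities, which include yield, net glass mass, six oxide percentages, totals, ignition loss, are computed in exact precision, as quoted within the question or the answer, from the batch weights for 1000 g of glass.
Oxide-by-oxide targets in 1000 g glass melt:
  SiO2: 32.06% × 1000 = 320.6 g
  MgO: 18.54% × 1000 = 185.4 g
  ZrO2: 15.12% × 1000 = 151.2 g
  B2O3: 6.069% × 1000 = 60.69 g
  SrO: 10.97% × 1000 = 109.7 g
  PbO: 17.24% × 1000 = 172.4 g
Verifying the oxide balance working from each reported weight, per the basis as stated (every target is met by its sum exact up to rounding of places):
  SiO2: 224.7·0.3260 + 389.7·0.6347 = 320.6 g (target 320.6 g)
  MgO: 63.43·0.9850 + 389.7·0.3154 = 185.4 g (target 185.4 g)
  ZrO2: 224.7·0.6730 = 151.2 g (target 151.2 g)
  B2O3: 107.3·0.5656 = 60.69 g (target 60.69 g)
  SrO: 156.1·0.7026 = 109.7 g (target 109.7 g)
  PbO: 172.6·0.9990 = 172.4 g (target 172.4 g)
The glass-mass cross-check: total batch − LOI = 1000 g (per-oxide target masses sum to 1000 g; basis as stated: 1000 g — rounding explains the deltas).
Summing the batch: Σ batch = 1114 g; loss to ignition Σ batch·LOI = 113.8 g; glass ÷ batch gives a yield of 89.78%.

Revised batch per 1000 g glass melt:
  Feed A: 172.6 g
  Feed G: 63.43 g
  Material C: 224.7 g
  Component D: 156.1 g
  Raw E: 389.7 g
  Source F: 107.3 g
Total batch = 1114 g; LOI loss = 113.8 g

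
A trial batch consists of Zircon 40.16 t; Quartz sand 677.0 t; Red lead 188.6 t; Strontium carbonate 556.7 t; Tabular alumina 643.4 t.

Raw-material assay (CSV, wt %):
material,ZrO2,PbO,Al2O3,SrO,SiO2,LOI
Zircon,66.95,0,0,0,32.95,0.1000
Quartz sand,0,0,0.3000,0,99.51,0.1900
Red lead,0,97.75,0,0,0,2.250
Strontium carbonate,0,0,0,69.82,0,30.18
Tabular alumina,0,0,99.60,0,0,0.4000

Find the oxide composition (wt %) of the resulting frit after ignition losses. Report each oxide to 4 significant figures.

Glass mass = 1930 t (batch 2106 − LOI 176.2).
Composition: ZrO2 1.393%, PbO 9.554%, Al2O3 33.31%, SrO 20.14%, SiO2 35.60%

The intermediate values are printed, rounded to 4 significant figures, in the working; every computation holds full precision at all times; each reported value takes exactly one rounding. The derived quantities are re-derived using the weight values on 1930 t of glass in exact precision (glass mass, totals, five oxide percentages, ignition loss, the yield) as written in problem or answer.
What the batch supplies per oxide:
  ZrO2: 40.16·0.6695 = 26.89 t
  PbO: 188.6·0.9775 = 184.4 t
  Al2O3: 677.0·0.003000 + 643.4·0.9960 = 642.9 t
  SrO: 556.7·0.6982 = 388.7 t
  SiO2: 40.16·0.3295 + 677.0·0.9951 = 686.9 t
LOI: 40.16·0.001000 + 677.0·0.001900 + 188.6·0.02250 + 556.7·0.3018 + 643.4·0.004000 = 176.2 t
batch − LOI leaves glass = 2106 − 176.2 = 1930 t (consistent with Σ oxide mass)
wt % = oxide mass / glass mass × 100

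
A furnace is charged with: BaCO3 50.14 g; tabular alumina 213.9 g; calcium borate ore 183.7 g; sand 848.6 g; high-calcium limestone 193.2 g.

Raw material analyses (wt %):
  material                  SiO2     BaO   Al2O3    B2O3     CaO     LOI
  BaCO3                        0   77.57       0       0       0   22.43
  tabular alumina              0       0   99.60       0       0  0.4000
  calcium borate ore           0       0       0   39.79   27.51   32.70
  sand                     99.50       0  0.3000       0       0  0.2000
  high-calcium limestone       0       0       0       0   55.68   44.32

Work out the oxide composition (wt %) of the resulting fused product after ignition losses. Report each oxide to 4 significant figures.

The working math keeps full float precision throughout — working values are shown, with 4-significant-digit rounding, in the printout. Every reported number receives exactly one rounding; all derived quantities (the five compositions, yield, net glass mass, LOI, the totals) are re-derived starting from the weights on 1330 g of glass in full float precision, as given in the problem or the answer.
Delivered oxide masses:
  SiO2: 848.6·0.9950 = 844.4 g
  BaO: 50.14·0.7757 = 38.89 g
  Al2O3: 213.9·0.9960 + 848.6·0.003000 = 215.6 g
  B2O3: 183.7·0.3979 = 73.09 g
  CaO: 183.7·0.2751 + 193.2·0.5568 = 158.1 g
LOI: 50.14·0.2243 + 213.9·0.004000 + 183.7·0.3270 + 848.6·0.002000 + 193.2·0.4432 = 159.5 g
The glass mass, total less LOI, = 1490 − 159.5 = 1330 g (consistent with Σ oxide mass)
wt % = 100 × oxide mass / glass mass

Glass mass = 1330 g (batch 1490 − LOI 159.5).
Composition: SiO2 63.48%, BaO 2.924%, Al2O3 16.21%, B2O3 5.496%, CaO 11.89%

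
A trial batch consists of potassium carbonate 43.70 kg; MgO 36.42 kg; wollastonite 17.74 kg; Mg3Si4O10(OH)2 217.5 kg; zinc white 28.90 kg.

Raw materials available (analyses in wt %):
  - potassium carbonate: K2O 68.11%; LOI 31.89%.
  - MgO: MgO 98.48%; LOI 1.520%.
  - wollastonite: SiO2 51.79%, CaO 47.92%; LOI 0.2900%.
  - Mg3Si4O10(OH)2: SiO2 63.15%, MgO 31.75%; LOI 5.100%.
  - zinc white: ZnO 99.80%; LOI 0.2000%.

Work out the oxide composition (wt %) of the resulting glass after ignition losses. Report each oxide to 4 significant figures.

Glass mass = 318.6 kg (batch 344.3 − LOI 25.69).
Composition: ZnO 9.054%, K2O 9.343%, SiO2 46.00%, CaO 2.669%, MgO 32.94%

Each numeric step keeps full float precision in every operation — values along the way are printed (rounded to 4 significant digits) on the page; every reported figure is rounded just once. The derived quantities, including totals, glass mass, the yield, LOI, the five compositions, are re-derived from the weighed amounts per 318.6 kg of glass at full precision, as set out in question or answer.
Delivered oxide masses:
  ZnO: 28.90·0.9980 = 28.84 kg
  K2O: 43.70·0.6811 = 29.76 kg
  SiO2: 17.74·0.5179 + 217.5·0.6315 = 146.5 kg
  CaO: 17.74·0.4792 = 8.501 kg
  MgO: 36.42·0.9848 + 217.5·0.3175 = 104.9 kg
LOI: 43.70·0.3189 + 36.42·0.01520 + 17.74·0.002900 + 217.5·0.05100 + 28.90·0.002000 = 25.69 kg
The glass mass, total less LOI, = 344.3 − 25.69 = 318.6 kg (equal to the oxide-mass sum)
wt % = oxide mass / glass mass × 100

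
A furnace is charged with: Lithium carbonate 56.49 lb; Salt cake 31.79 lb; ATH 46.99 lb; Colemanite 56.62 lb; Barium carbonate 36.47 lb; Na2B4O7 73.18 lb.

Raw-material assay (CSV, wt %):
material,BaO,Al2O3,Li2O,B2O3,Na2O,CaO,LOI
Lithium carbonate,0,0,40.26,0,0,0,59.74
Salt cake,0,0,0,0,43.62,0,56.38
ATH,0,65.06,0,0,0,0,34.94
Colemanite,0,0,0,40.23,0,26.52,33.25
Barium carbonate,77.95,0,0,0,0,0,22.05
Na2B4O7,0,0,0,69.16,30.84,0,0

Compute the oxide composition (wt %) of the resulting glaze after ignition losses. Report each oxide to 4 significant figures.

Every computation carries full precision all the way through — working values are shown, with 4-significant-digit rounding, between the steps; every reported result carries a single rounding; derived quantities are recomputed at full float precision (the yield, net glass mass, the totals, six oxide percentages, ignition loss) from the batch weights at 206.6 lb of glass precisely as stated by question or answer.
Oxide-by-oxide delivered mass:
  BaO: 36.47·0.7795 = 28.43 lb
  Al2O3: 46.99·0.6506 = 30.57 lb
  Li2O: 56.49·0.4026 = 22.74 lb
  B2O3: 56.62·0.4023 + 73.18·0.6916 = 73.39 lb
  Na2O: 31.79·0.4362 + 73.18·0.3084 = 36.44 lb
  CaO: 56.62·0.2652 = 15.02 lb
LOI: 56.49·0.5974 + 31.79·0.5638 + 46.99·0.3494 + 56.62·0.3325 + 36.47·0.2205 = 94.96 lb
Net of LOI, the glass mass = 301.5 − 94.96 = 206.6 lb (equal to the oxide-mass sum)
wt % = oxide mass / glass mass × 100

Glass mass = 206.6 lb (batch 301.5 − LOI 94.96).
Composition: BaO 13.76%, Al2O3 14.80%, Li2O 11.01%, B2O3 35.53%, Na2O 17.64%, CaO 7.269%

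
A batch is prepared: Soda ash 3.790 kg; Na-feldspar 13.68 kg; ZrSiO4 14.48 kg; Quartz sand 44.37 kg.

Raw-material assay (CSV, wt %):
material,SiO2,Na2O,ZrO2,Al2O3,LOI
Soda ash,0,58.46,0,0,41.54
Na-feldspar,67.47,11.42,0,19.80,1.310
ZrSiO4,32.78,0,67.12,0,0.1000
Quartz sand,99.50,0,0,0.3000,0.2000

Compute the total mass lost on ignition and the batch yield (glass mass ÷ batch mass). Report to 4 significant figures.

Each numeric step carries exact precision at all times. Intermediates appear (rounded to 4 significant figures) alongside each step. Each reported number is rounded exactly once — derived quantities (totals, four oxide percentages, the yield, glass mass, ignition loss) are computed in full float precision from the weighed amounts for 74.46 kg of glass, as given in question or answer.
Each material's LOI contribution:
  Soda ash: 3.790 × 0.4154 = 1.574 kg
  Na-feldspar: 13.68 × 0.01310 = 0.1792 kg
  ZrSiO4: 14.48 × 0.001000 = 0.01448 kg
  Quartz sand: 44.37 × 0.002000 = 0.08874 kg
Total LOI = 1.857 kg
Glass = batch − LOI = 76.32 − 1.857 = 74.46 kg

LOI loss = 1.857 kg; glass = 74.46 kg; yield = 97.57%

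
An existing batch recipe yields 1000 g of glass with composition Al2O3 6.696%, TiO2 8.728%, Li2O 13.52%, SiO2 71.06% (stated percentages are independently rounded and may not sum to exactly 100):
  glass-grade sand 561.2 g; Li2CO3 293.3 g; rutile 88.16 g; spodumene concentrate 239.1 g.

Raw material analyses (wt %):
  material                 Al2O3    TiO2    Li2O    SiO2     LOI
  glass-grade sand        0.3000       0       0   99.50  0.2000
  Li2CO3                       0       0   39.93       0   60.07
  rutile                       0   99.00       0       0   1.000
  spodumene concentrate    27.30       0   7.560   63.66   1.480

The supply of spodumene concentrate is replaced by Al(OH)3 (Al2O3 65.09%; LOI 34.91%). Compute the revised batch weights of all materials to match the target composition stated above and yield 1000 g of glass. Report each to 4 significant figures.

Revised batch per 1000 g glass:
  glass-grade sand: 714.2 g
  Li2CO3: 338.6 g
  rutile: 88.16 g
  Al(OH)3: 99.58 g
Total batch = 1241 g; LOI loss = 240.5 g

Mid-chain values are printed (rounded to four significant figures) between the steps. Full precision is carried at every stage; each reported value is rounded exactly once; all derived quantities (the yield, the totals, net glass mass, the four compositions, LOI) are re-derived in full float precision from the weighed amounts per 1000 g of glass as set out in the problem or the answer.
The oxide mass targets at 1000 g glass:
  Al2O3: 6.696% × 1000 = 66.96 g
  TiO2: 8.728% × 1000 = 87.28 g
  Li2O: 13.52% × 1000 = 135.2 g
  SiO2: 71.06% × 1000 = 710.6 g
Oxide-by-oxide audit given the weights on record, on the stated basis (delivered sums recover each target within answer rounding):
  Al2O3: 714.2·0.003000 + 99.58·0.6509 = 66.96 g (target 66.96 g)
  TiO2: 88.16·0.9900 = 87.28 g (target 87.28 g)
  Li2O: 338.6·0.3993 = 135.2 g (target 135.2 g)
  SiO2: 714.2·0.9950 = 710.6 g (target 710.6 g)
Glass-mass closure: total charge less LOI = 1000 g (summing oxide targets gives 1000 g; with the basis standing at 1000 g — any gap is answer rounding).
Whole-batch sum: Σ batch = 1241 g; LOI loss = Σ batch·LOI = 240.5 g; glass ÷ batch gives a yield of 80.62%.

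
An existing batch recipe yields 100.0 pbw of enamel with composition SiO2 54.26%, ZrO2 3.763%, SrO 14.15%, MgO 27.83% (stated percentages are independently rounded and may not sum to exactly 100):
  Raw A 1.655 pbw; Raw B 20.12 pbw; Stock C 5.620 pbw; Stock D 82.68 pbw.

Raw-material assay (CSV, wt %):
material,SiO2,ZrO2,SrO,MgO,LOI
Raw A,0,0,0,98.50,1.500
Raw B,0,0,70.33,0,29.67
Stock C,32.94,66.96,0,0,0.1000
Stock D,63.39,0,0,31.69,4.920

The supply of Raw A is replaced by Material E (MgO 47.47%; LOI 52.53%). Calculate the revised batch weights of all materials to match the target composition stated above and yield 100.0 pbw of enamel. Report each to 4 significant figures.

Working values are printed (rounded to four significant digits) in the printout — the working math holds full float precision from first step to last. Exactly one rounding is applied to every reported number. The derived quantities are computed in exact precision (glass mass, the totals, LOI, the four compositions, the yield) from the weighed amounts for 100.0 pbw of glass as they appear in either problem or answer.
The oxide mass targets at 100.0 pbw enamel:
  SiO2: 54.26% × 100.0 = 54.26 pbw
  ZrO2: 3.763% × 100.0 = 3.763 pbw
  SrO: 14.15% × 100.0 = 14.15 pbw
  MgO: 27.83% × 100.0 = 27.83 pbw
Balance tally, oxide-wise, using the reported weights, at the basis given (delivered sums recover each target exact up to rounding of places):
  SiO2: 5.620·0.3294 + 82.68·0.6339 = 54.26 pbw (target 54.26 pbw)
  ZrO2: 5.620·0.6696 = 3.763 pbw (target 3.763 pbw)
  SrO: 20.12·0.7033 = 14.15 pbw (target 14.15 pbw)
  MgO: 3.433·0.4747 + 82.68·0.3169 = 27.83 pbw (target 27.83 pbw)
Glass-mass bookkeeping: Σ batch − LOI loss = 100.0 pbw (targets for the oxides total 100.0 pbw; the stated basis being 100.0 pbw — differing by rounding only).
Summing the batch: Σ batch = 111.9 pbw; LOI loss = Σ batch·LOI = 11.85 pbw; yield, glass over the total, = 89.41%.

Revised batch per 100.0 pbw enamel:
  Material E: 3.433 pbw
  Raw B: 20.12 pbw
  Stock C: 5.620 pbw
  Stock D: 82.68 pbw
Total batch = 111.9 pbw; LOI loss = 11.85 pbw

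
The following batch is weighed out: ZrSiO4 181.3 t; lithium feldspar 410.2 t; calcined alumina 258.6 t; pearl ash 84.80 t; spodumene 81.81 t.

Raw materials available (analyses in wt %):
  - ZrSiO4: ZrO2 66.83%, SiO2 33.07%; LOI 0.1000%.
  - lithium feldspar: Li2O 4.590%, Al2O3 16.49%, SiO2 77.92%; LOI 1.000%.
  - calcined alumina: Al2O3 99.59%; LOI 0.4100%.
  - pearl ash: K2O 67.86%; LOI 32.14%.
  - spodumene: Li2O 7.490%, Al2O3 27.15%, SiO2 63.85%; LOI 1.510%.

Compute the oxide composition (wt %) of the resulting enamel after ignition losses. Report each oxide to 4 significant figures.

Glass mass = 982.9 t (batch 1017 − LOI 33.83).
Composition: Li2O 2.539%, K2O 5.855%, Al2O3 35.34%, ZrO2 12.33%, SiO2 43.93%

Working values appear, rounded to four significant figures, in the printout; every computation keeps exact precision from first step to last; every reported number receives exactly one rounding; the derived quantities (LOI, yield, five oxide percentages, the totals, glass mass) are rebuilt in full precision from the weighed amounts on 982.9 t of glass as they appear in question or answer.
Oxide masses out of the charge:
  Li2O: 410.2·0.04590 + 81.81·0.07490 = 24.96 t
  K2O: 84.80·0.6786 = 57.55 t
  Al2O3: 410.2·0.1649 + 258.6·0.9959 + 81.81·0.2715 = 347.4 t
  ZrO2: 181.3·0.6683 = 121.2 t
  SiO2: 181.3·0.3307 + 410.2·0.7792 + 81.81·0.6385 = 431.8 t
LOI: 181.3·0.001000 + 410.2·0.01000 + 258.6·0.004100 + 84.80·0.3214 + 81.81·0.01510 = 33.83 t
The glass mass, total less LOI, = 1017 − 33.83 = 982.9 t (consistent with Σ oxide mass)
oxide / glass × 100 gives the wt %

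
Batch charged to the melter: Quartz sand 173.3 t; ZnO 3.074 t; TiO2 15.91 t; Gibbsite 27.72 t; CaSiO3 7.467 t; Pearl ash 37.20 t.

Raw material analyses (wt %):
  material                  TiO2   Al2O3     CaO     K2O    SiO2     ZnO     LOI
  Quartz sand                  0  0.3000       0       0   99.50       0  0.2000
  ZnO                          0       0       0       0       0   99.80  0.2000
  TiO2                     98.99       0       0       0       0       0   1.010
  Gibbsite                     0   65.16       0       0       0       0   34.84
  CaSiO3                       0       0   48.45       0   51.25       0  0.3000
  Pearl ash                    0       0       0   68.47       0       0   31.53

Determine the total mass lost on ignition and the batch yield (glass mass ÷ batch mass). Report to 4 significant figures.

Each numeric step carries full precision through every step; the intermediate values are printed rounded to four significant digits when written out; a single rounding yields every reported number. All derived quantities (the totals, yield, LOI, the six compositions, glass mass) are computed starting from the weights at 242.7 t of glass in exact precision, exactly as shown in the problem or answer text.
Loss on ignition, line by line:
  Quartz sand: 173.3 × 0.002000 = 0.3466 t
  ZnO: 3.074 × 0.002000 = 0.006148 t
  TiO2: 15.91 × 0.01010 = 0.1607 t
  Gibbsite: 27.72 × 0.3484 = 9.658 t
  CaSiO3: 7.467 × 0.003000 = 0.02240 t
  Pearl ash: 37.20 × 0.3153 = 11.73 t
Total LOI = 21.92 t
Glass = batch − LOI = 264.7 − 21.92 = 242.7 t

LOI loss = 21.92 t; glass = 242.7 t; yield = 91.72%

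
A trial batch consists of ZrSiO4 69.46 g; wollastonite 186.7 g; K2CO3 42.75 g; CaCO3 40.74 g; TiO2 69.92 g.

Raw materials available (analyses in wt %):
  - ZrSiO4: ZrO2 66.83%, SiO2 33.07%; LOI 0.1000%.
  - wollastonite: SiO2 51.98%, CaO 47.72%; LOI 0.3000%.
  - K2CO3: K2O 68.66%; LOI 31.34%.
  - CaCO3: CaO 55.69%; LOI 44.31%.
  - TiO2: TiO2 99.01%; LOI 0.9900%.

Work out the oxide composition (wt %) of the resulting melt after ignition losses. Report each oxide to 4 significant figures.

Intermediates are displayed (rounded to 4 significant digits) on the page; the whole derivation maintains full float precision at every stage; exactly one rounding goes into each reported result. All derived quantities are computed using the weight values on 376.8 g of glass at exact precision (five oxide percentages, the yield, LOI, the totals, glass mass) as written in the question or the answer.
What the batch supplies per oxide:
  ZrO2: 69.46·0.6683 = 46.42 g
  K2O: 42.75·0.6866 = 29.35 g
  SiO2: 69.46·0.3307 + 186.7·0.5198 = 120.0 g
  TiO2: 69.92·0.9901 = 69.23 g
  CaO: 186.7·0.4772 + 40.74·0.5569 = 111.8 g
LOI: 69.46·0.001000 + 186.7·0.003000 + 42.75·0.3134 + 40.74·0.4431 + 69.92·0.009900 = 32.77 g
Net of LOI, the glass mass = 409.6 − 32.77 = 376.8 g (equal to the oxide-mass sum)
wt % = oxide mass / glass mass × 100

Glass mass = 376.8 g (batch 409.6 − LOI 32.77).
Composition: ZrO2 12.32%, K2O 7.790%, SiO2 31.85%, TiO2 18.37%, CaO 29.67%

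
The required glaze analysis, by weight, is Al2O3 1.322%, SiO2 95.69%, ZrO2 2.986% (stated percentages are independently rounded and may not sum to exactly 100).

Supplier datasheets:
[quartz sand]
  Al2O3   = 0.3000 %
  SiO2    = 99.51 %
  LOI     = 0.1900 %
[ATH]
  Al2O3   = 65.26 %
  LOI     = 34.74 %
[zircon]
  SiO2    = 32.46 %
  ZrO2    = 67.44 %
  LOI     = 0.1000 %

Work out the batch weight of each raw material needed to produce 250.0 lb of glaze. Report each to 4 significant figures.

Batch per 250.0 lb glaze:
  quartz sand: 236.8 lb
  ATH: 3.976 lb
  zircon: 11.07 lb
Total batch = 251.8 lb; LOI loss = 1.842 lb; yield = 99.27%

Working values appear, rounded to 4 significant figures, in the working. The working math runs at full precision at every stage; a single rounding produces every reported result. All derived quantities (the totals, the yield, net glass mass, LOI, the three compositions) are computed at exact precision from the batch weights per 250.0 lb of glass as written in the problem or answer text.
Oxide mass targets, per 250.0 lb glaze:
  Al2O3: 1.322% × 250.0 = 3.305 lb
  SiO2: 95.69% × 250.0 = 239.2 lb
  ZrO2: 2.986% × 250.0 = 7.465 lb
Checking each oxide sum given the weights on record, at the basis given (sums match the target masses inside rounding margins):
  Al2O3: 236.8·0.003000 + 3.976·0.6526 = 3.305 lb (target 3.305 lb)
  SiO2: 236.8·0.9951 + 11.07·0.3246 = 239.2 lb (target 239.2 lb)
  ZrO2: 11.07·0.6744 = 7.466 lb (target 7.465 lb)
Glass-mass closure: whole batch net of LOI = 250.0 lb (targets for the oxides total 250.0 lb; with the basis standing at 250.0 lb — differing by rounding only).
Batch grand total — Σ batch = 251.8 lb; loss to ignition Σ batch·LOI = 1.842 lb; yield: glass divided by total = 99.27%.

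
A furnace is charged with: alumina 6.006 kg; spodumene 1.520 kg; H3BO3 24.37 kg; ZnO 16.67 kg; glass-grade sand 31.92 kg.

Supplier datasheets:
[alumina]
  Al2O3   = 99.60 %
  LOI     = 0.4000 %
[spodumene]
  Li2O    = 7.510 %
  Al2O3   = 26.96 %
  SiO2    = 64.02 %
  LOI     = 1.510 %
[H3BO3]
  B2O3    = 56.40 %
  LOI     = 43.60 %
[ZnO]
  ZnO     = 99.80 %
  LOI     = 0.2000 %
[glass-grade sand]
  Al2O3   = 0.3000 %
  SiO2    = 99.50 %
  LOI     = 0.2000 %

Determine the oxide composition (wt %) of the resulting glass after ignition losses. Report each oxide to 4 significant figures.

Glass mass = 69.72 kg (batch 80.49 − LOI 10.77).
Composition: Li2O 0.1637%, Al2O3 9.306%, SiO2 46.95%, ZnO 23.86%, B2O3 19.72%

All internal work keeps full precision at each step; in-progress results are shown (rounded to 4 significant digits) across the worked steps. Every reported result is rounded just once; all derived quantities, which include the yield, net glass mass, LOI, the totals, the five compositions, are re-derived in full float precision, as written in the problem or answer text, from the weighed amounts on 69.72 kg of glass.
What the batch supplies per oxide:
  Li2O: 1.520·0.07510 = 0.1142 kg
  Al2O3: 6.006·0.9960 + 1.520·0.2696 + 31.92·0.003000 = 6.488 kg
  SiO2: 1.520·0.6402 + 31.92·0.9950 = 32.73 kg
  ZnO: 16.67·0.9980 = 16.64 kg
  B2O3: 24.37·0.5640 = 13.74 kg
LOI: 6.006·0.004000 + 1.520·0.01510 + 24.37·0.4360 + 16.67·0.002000 + 31.92·0.002000 = 10.77 kg
batch − LOI leaves glass = 80.49 − 10.77 = 69.72 kg (the oxide masses sum to this)
percent share: oxide ÷ glass, ×100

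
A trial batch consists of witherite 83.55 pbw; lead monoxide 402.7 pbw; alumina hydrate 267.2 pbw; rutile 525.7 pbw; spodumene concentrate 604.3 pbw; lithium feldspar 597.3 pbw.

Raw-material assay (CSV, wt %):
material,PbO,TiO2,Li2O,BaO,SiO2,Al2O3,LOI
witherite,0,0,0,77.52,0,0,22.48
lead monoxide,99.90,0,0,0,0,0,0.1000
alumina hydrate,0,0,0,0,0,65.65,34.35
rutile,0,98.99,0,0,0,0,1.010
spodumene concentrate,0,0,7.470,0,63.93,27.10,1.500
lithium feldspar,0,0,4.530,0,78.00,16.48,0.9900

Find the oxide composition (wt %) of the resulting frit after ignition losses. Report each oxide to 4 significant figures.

Rounding to four significant digits governs every in-between result as printed; all internal work carries exact precision end to end; every reported number includes exactly one rounding. Derived quantities (the yield, totals, six oxide percentages, glass mass, LOI) are carried in full float precision from the batch weights for 2349 pbw of glass as quoted within either problem or answer.
What the batch supplies per oxide:
  PbO: 402.7·0.9990 = 402.3 pbw
  TiO2: 525.7·0.9899 = 520.4 pbw
  Li2O: 604.3·0.07470 + 597.3·0.04530 = 72.20 pbw
  BaO: 83.55·0.7752 = 64.77 pbw
  SiO2: 604.3·0.6393 + 597.3·0.7800 = 852.2 pbw
  Al2O3: 267.2·0.6565 + 604.3·0.2710 + 597.3·0.1648 = 437.6 pbw
LOI: 83.55·0.2248 + 402.7·0.001000 + 267.2·0.3435 + 525.7·0.01010 + 604.3·0.01500 + 597.3·0.009900 = 131.3 pbw
Net of LOI, the glass mass = 2481 − 131.3 = 2349 pbw (equal to the oxide-mass sum)
wt % = 100 × oxide mass / glass mass

Glass mass = 2349 pbw (batch 2481 − LOI 131.3).
Composition: PbO 17.12%, TiO2 22.15%, Li2O 3.073%, BaO 2.757%, SiO2 36.27%, Al2O3 18.63%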